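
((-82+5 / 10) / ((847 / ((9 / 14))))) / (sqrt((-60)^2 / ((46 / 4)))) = -489 * sqrt(46) / 948640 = -0.00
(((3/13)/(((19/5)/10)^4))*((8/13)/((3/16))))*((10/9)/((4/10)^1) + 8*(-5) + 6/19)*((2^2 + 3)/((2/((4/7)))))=-10097600000000/3766146579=-2681.15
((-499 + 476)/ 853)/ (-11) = 23/ 9383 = 0.00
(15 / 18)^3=125 / 216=0.58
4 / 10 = 2 / 5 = 0.40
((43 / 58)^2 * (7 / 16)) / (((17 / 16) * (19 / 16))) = 51772 / 271643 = 0.19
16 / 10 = 8 / 5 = 1.60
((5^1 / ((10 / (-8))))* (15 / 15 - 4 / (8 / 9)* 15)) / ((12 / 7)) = 931 / 6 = 155.17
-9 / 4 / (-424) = 9 / 1696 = 0.01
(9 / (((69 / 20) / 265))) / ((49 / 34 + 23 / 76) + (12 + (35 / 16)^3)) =21035827200 / 736731239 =28.55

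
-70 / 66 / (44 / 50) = -875 / 726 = -1.21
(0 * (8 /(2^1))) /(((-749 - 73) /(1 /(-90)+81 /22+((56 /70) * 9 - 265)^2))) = 0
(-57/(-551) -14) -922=-27141/29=-935.90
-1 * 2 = -2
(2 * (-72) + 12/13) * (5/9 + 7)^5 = -901438812160/255879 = -3522910.49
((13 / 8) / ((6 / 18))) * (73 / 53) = 2847 / 424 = 6.71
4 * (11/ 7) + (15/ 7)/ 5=47/ 7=6.71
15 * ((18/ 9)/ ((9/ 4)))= 40/ 3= 13.33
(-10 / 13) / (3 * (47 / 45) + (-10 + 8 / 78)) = 150 / 1319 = 0.11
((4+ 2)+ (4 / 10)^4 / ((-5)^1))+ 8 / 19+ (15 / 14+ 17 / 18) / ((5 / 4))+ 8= 59957098 / 3740625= 16.03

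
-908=-908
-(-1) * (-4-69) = -73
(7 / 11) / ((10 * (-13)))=-0.00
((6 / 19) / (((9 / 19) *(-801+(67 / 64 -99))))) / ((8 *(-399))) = 16 / 68867001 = 0.00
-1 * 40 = -40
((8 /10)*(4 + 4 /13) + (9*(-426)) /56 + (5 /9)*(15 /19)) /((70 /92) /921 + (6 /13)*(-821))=47305035341 /277563633130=0.17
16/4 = 4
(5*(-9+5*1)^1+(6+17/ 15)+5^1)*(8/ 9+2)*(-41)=125788/ 135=931.76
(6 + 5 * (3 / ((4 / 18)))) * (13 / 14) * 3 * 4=819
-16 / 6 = -8 / 3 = -2.67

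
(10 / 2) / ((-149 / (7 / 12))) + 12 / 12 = 1753 / 1788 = 0.98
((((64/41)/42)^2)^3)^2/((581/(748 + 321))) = 1232473088424719417344/96430395911221084148555583984199018101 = 0.00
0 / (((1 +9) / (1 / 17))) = 0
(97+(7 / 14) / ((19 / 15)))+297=14987 / 38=394.39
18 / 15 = 6 / 5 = 1.20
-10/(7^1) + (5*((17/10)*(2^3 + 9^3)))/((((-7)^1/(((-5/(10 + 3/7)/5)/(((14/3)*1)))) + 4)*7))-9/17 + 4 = 103773/22372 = 4.64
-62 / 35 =-1.77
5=5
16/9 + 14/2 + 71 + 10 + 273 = 3265/9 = 362.78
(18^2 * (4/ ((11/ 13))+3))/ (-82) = -13770/ 451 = -30.53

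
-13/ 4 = -3.25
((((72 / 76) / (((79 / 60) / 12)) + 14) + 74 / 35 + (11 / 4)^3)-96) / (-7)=169640459 / 23535680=7.21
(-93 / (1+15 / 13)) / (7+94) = -1209 / 2828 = -0.43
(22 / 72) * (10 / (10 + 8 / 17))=935 / 3204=0.29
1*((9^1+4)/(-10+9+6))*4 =52/5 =10.40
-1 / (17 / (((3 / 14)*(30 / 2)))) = -45 / 238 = -0.19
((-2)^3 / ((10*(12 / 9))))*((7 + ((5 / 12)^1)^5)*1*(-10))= 1744949 / 41472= 42.08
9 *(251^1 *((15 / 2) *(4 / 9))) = 7530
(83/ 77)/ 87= 83/ 6699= 0.01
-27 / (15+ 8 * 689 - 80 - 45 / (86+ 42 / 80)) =-93447 / 18850267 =-0.00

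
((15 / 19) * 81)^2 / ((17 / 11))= 16238475 / 6137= 2646.00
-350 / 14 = -25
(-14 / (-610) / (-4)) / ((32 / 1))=-0.00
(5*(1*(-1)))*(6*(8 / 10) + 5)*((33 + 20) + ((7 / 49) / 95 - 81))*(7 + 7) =1824662 / 95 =19206.97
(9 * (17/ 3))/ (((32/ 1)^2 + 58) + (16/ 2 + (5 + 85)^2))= 51/ 9190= 0.01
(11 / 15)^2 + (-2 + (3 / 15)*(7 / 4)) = -1.11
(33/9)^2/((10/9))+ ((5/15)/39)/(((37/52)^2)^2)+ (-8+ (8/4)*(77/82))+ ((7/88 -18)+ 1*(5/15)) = -3522364213409/304288779960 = -11.58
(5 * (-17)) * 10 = -850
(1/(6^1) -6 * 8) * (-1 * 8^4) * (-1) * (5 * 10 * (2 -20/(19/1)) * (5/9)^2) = -1469440000/513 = -2864405.46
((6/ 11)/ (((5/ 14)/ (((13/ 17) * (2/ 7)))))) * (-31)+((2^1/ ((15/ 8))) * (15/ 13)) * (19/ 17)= -109016/ 12155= -8.97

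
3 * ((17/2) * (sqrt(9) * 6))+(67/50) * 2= 11542/25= 461.68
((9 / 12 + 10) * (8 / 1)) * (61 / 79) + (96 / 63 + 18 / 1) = 142556 / 1659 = 85.93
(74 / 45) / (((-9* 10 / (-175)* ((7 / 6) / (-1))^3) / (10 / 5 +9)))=-3256 / 147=-22.15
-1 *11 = -11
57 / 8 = 7.12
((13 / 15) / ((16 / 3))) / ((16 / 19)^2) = 0.23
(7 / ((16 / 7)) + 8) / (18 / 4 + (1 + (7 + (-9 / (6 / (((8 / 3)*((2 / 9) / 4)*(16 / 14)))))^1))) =11151 / 12344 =0.90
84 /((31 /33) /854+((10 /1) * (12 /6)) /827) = 1957747176 /589277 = 3322.29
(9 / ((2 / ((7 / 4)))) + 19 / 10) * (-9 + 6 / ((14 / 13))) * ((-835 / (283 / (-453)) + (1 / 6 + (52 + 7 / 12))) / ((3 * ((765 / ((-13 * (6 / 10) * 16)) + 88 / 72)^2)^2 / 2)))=-3775940470692143529984 / 70558500942416408705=-53.52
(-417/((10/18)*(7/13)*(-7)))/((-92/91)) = -634257/3220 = -196.97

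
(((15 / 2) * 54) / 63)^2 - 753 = -34872 / 49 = -711.67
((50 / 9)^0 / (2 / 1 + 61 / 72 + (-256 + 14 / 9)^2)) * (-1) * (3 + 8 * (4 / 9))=-4248 / 41954645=-0.00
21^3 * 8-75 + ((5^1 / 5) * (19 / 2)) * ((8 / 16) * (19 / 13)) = 3849037 / 52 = 74019.94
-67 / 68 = -0.99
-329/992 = -0.33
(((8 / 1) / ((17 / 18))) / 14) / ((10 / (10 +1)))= 396 / 595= 0.67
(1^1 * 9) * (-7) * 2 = -126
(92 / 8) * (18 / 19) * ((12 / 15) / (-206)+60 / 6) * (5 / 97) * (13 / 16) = 3463317 / 759316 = 4.56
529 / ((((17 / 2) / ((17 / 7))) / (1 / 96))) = 529 / 336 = 1.57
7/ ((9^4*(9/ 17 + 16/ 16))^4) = 584647/ 846785753820758892816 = 0.00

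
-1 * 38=-38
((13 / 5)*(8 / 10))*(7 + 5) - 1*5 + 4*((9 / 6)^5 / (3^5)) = 4017 / 200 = 20.08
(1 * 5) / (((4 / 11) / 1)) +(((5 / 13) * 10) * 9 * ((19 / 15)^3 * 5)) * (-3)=-54157 / 52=-1041.48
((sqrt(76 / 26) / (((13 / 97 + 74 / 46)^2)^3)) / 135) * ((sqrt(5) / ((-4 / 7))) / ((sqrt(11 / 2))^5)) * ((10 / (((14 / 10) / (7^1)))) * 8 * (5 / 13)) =-21579206470810956954175 * sqrt(13585) / 655595680448083545605799936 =-0.00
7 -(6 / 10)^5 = 21632 / 3125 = 6.92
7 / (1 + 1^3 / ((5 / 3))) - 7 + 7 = 35 / 8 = 4.38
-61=-61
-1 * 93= -93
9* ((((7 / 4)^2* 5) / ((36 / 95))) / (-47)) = -23275 / 3008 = -7.74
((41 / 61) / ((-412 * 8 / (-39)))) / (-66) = -533 / 4423232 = -0.00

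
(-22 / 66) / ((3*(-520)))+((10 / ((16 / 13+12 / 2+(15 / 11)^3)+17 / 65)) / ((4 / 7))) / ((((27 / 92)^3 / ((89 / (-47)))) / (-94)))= 12288.99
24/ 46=12/ 23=0.52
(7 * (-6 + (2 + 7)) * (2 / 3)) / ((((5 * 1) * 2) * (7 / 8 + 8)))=56 / 355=0.16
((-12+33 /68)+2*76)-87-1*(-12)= 4453 /68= 65.49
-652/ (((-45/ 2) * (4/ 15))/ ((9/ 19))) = 978/ 19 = 51.47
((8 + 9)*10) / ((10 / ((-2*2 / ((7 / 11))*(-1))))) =748 / 7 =106.86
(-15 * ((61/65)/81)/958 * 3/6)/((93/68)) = -0.00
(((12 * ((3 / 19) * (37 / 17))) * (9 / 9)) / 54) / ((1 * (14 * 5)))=37 / 33915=0.00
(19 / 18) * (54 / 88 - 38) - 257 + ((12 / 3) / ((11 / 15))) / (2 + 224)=-26530127 / 89496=-296.44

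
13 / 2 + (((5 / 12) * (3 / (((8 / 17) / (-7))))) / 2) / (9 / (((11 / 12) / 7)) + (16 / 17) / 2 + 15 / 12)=1073803 / 168624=6.37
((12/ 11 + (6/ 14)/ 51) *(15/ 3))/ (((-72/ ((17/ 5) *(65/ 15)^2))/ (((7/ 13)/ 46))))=-18707/ 327888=-0.06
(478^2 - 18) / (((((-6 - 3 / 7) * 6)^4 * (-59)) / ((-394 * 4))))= 54031866301 / 19596886875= 2.76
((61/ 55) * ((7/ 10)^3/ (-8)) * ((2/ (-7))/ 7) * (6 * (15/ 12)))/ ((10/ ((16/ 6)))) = 427/ 110000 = 0.00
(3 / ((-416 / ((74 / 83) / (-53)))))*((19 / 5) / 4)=2109 / 18299840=0.00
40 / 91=0.44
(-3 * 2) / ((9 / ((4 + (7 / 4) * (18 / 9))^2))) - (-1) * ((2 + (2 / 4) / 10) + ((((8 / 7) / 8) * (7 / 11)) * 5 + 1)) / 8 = -65229 / 1760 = -37.06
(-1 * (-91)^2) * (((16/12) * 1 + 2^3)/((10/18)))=-695604/5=-139120.80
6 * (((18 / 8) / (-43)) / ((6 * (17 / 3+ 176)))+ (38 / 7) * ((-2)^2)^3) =1367853891 / 656180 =2084.57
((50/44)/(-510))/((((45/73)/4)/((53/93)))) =-3869/469557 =-0.01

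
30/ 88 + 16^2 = 11279/ 44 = 256.34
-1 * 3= -3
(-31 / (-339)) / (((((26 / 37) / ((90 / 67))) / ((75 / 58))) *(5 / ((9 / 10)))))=464535 / 11417068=0.04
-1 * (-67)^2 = -4489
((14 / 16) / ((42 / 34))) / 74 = 17 / 1776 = 0.01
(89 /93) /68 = 89 /6324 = 0.01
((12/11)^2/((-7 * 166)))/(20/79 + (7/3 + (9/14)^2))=-477792/1399441835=-0.00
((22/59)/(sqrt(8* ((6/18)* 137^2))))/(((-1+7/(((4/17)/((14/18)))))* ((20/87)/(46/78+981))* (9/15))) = 18317937* sqrt(6)/83747963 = 0.54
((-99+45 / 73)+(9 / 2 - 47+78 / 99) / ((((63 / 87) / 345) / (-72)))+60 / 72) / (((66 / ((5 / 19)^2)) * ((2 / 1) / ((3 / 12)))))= 1206334657525 / 6428445408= 187.66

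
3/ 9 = 1/ 3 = 0.33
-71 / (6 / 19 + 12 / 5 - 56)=6745 / 5062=1.33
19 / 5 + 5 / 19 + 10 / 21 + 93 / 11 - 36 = -504869 / 21945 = -23.01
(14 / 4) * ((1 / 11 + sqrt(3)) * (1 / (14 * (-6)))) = -sqrt(3) / 24-1 / 264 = -0.08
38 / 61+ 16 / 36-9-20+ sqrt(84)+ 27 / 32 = -475897 / 17568+ 2 * sqrt(21) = -17.92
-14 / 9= -1.56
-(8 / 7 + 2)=-22 / 7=-3.14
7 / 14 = 1 / 2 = 0.50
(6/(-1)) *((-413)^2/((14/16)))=-1169616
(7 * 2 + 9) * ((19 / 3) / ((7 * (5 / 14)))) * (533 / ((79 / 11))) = 5124262 / 1185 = 4324.27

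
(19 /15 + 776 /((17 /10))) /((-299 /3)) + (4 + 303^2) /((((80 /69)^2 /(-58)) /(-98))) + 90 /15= 3157305084047939 /8132800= 388218705.00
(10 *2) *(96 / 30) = 64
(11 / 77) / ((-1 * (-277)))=1 / 1939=0.00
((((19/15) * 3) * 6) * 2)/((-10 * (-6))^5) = 19/324000000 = 0.00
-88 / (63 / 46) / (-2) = 32.13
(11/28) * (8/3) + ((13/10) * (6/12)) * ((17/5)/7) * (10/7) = 2203/1470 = 1.50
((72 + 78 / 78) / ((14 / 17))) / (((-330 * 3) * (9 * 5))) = -1241 / 623700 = -0.00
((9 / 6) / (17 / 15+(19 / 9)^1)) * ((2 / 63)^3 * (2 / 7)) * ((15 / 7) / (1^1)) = 100 / 11042199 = 0.00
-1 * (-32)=32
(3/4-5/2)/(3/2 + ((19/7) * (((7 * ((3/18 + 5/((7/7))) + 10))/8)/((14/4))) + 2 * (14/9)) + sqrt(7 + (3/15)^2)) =-3379950/27870841 + 181440 * sqrt(11)/27870841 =-0.10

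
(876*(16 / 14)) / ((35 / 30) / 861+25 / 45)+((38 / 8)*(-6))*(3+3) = 1559979 / 959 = 1626.67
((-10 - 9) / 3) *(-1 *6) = 38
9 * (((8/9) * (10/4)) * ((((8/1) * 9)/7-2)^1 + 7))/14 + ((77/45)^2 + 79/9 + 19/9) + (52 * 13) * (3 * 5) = 1009679221/99225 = 10175.65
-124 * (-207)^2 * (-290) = 1540850040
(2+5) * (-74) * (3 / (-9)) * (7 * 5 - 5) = 5180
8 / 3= 2.67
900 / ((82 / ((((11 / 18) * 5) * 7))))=9625 / 41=234.76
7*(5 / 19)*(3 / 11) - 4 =-731 / 209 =-3.50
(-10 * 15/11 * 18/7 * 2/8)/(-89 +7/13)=351/3542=0.10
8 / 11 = 0.73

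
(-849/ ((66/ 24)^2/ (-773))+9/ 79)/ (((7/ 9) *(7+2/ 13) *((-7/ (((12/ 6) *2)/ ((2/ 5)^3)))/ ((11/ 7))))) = -577712026125/ 2640022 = -218828.49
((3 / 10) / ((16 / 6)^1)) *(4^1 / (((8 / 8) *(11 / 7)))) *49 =3087 / 220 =14.03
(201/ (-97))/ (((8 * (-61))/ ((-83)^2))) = 1384689/ 47336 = 29.25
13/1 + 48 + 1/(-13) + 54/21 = 63.49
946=946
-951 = -951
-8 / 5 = -1.60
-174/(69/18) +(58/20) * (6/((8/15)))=-2349/184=-12.77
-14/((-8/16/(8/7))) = 32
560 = 560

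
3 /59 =0.05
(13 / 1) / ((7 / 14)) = 26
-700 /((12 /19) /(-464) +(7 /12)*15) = -771400 /9641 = -80.01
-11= -11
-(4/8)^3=-1/8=-0.12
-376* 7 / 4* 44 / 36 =-7238 / 9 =-804.22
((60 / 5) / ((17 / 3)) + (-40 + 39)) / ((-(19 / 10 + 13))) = -190 / 2533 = -0.08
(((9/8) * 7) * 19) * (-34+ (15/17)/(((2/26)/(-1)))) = -6803.54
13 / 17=0.76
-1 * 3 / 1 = -3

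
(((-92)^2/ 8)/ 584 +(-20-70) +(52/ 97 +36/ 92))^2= 3231505575546889/ 424389708304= 7614.48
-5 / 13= -0.38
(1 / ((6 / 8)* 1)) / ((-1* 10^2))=-1 / 75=-0.01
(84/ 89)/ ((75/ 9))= 252/ 2225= 0.11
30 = 30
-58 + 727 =669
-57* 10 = -570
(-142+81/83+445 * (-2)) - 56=-90223/83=-1087.02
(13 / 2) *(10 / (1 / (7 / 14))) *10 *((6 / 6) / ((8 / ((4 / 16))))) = 325 / 32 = 10.16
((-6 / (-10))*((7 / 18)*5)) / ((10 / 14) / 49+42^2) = 2401 / 3630342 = 0.00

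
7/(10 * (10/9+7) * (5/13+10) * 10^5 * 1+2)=0.00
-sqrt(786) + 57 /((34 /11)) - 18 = 15 /34 - sqrt(786) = -27.59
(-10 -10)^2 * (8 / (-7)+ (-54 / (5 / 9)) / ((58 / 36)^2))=-90871040 / 5887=-15435.88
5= 5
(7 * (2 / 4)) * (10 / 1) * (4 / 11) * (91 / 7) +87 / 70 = 128357 / 770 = 166.70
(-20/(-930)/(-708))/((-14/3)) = 1/153636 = 0.00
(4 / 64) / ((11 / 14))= 7 / 88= 0.08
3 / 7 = 0.43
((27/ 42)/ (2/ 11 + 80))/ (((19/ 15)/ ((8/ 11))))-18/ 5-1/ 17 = -2024237/ 553945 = -3.65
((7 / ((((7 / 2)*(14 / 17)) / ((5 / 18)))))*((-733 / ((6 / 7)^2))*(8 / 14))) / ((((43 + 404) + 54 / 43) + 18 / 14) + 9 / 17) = -318814685 / 373088106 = -0.85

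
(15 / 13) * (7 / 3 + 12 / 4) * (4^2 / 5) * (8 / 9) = 2048 / 117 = 17.50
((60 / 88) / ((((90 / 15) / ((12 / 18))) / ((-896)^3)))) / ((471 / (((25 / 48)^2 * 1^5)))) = -4390400000 / 139887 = -31385.33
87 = 87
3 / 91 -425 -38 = -42130 / 91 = -462.97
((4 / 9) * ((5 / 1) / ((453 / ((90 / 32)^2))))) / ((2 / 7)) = 2625 / 19328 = 0.14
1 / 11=0.09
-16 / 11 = -1.45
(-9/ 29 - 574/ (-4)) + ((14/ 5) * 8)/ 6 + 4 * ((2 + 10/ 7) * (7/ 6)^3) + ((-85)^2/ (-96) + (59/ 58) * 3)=4029509/ 41760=96.49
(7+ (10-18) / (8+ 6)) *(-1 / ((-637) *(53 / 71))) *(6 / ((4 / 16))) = 76680 / 236327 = 0.32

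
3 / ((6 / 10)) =5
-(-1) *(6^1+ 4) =10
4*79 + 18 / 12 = 635 / 2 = 317.50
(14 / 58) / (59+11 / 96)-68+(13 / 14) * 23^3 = 25874326333 / 2304050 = 11229.93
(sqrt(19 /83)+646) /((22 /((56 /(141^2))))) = 28* sqrt(1577) /18151353+18088 /218691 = 0.08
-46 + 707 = 661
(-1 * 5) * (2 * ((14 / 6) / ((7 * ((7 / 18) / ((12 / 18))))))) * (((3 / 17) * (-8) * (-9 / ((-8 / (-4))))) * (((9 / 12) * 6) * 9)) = -174960 / 119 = -1470.25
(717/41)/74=0.24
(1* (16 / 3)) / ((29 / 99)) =18.21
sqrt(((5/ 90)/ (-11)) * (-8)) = 2 * sqrt(11)/ 33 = 0.20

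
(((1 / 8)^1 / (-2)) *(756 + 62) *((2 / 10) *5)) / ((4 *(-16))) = 409 / 512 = 0.80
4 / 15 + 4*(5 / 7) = 328 / 105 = 3.12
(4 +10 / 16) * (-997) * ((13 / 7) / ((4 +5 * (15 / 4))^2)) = -16.55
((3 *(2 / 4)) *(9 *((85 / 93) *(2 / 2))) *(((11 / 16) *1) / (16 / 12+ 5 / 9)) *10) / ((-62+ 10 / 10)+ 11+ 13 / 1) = -22275 / 18352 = -1.21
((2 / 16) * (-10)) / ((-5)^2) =-1 / 20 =-0.05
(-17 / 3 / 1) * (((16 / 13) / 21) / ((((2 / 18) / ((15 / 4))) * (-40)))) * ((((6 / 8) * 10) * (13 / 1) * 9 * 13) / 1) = 89505 / 28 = 3196.61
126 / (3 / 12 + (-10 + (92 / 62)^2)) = -69192 / 4145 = -16.69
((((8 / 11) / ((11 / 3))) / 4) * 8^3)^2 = 9437184 / 14641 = 644.57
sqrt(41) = 6.40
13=13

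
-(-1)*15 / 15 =1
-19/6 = -3.17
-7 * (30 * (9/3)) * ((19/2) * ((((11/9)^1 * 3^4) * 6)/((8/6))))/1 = -5332635/2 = -2666317.50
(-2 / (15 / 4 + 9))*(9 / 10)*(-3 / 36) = 1 / 85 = 0.01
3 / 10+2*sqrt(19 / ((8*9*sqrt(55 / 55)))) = 3 / 10+sqrt(38) / 6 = 1.33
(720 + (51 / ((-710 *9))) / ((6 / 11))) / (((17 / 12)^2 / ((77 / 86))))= 1417017602 / 4411585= 321.20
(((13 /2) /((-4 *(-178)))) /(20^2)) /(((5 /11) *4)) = 143 /11392000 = 0.00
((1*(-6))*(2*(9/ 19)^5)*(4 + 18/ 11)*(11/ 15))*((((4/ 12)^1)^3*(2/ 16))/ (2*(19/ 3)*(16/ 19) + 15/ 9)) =-203391/ 458078315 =-0.00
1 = 1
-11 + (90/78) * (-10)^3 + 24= -14831/13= -1140.85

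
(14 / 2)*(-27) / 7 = -27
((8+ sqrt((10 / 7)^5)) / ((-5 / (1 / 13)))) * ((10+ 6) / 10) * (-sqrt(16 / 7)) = 128 * sqrt(10) / 4459+ 256 * sqrt(7) / 2275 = 0.39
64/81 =0.79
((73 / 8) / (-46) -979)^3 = -46790264588063625 / 49836032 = -938884231.15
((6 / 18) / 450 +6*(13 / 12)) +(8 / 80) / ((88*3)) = 772333 / 118800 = 6.50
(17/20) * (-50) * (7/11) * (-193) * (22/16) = 7177.19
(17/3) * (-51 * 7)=-2023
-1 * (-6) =6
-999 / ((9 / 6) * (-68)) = 9.79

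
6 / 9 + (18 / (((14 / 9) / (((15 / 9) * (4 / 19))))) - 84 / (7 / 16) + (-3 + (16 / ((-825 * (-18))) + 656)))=459917939 / 987525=465.73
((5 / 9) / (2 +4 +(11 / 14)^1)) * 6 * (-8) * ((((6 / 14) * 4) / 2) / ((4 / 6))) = -5.05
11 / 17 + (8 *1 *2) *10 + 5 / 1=2816 / 17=165.65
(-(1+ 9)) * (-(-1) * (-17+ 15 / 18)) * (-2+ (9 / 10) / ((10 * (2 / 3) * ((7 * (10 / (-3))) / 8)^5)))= -254812555126 / 787828125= -323.44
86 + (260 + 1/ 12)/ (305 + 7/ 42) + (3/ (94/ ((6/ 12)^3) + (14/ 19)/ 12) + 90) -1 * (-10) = 58665683359/ 313961570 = 186.86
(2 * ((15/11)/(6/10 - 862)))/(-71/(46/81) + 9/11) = 2300/90227343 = 0.00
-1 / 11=-0.09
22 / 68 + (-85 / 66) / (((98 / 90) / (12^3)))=-37448471 / 18326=-2043.46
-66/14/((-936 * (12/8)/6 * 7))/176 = 1/61152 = 0.00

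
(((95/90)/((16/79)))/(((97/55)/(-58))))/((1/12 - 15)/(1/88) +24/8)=2394095/18293424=0.13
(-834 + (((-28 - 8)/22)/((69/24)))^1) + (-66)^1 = -227844/253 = -900.57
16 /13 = 1.23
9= 9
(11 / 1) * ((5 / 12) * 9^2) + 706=4309 / 4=1077.25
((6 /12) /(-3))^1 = -1 /6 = -0.17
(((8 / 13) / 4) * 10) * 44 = 880 / 13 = 67.69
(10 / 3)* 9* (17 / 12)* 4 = 170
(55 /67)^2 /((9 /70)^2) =40.76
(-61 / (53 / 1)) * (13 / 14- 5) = 4.69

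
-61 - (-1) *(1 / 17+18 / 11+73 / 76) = -829189 / 14212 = -58.34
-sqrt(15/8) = -sqrt(30)/4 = -1.37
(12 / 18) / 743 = 2 / 2229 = 0.00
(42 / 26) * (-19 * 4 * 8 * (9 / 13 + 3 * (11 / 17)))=-7430976 / 2873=-2586.49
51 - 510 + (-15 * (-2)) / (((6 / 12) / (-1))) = -519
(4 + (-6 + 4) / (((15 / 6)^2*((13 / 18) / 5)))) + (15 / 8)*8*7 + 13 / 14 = 98019 / 910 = 107.71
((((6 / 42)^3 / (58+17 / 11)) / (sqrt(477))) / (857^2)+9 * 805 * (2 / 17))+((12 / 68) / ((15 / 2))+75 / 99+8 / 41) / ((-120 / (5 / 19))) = 11 * sqrt(53) / 26235792549015+2352590491 / 2760120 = 852.35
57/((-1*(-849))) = 19/283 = 0.07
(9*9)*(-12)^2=11664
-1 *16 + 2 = -14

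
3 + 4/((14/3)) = 27/7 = 3.86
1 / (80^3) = 1 / 512000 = 0.00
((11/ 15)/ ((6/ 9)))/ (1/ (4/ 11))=2/ 5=0.40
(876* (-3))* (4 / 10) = -5256 / 5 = -1051.20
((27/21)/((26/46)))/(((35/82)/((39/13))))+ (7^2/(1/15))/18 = 1085857/19110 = 56.82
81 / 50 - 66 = -3219 / 50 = -64.38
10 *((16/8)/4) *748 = 3740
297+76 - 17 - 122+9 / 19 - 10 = 4265 / 19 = 224.47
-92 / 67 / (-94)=46 / 3149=0.01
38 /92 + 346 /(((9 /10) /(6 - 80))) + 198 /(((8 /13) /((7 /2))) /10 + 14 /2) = -37568799857 /1321902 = -28420.26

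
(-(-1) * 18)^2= 324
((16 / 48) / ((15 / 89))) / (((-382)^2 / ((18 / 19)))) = 0.00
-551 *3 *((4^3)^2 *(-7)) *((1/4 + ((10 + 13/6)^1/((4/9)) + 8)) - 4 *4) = 930123264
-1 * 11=-11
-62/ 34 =-31/ 17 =-1.82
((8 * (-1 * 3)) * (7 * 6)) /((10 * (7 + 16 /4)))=-504 /55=-9.16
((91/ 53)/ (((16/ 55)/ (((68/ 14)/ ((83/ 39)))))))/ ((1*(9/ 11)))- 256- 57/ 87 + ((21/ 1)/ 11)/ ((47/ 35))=-377949060571/ 1582900968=-238.77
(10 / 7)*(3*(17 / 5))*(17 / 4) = 867 / 14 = 61.93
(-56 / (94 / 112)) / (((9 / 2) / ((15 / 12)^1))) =-7840 / 423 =-18.53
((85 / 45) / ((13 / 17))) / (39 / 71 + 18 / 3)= 0.38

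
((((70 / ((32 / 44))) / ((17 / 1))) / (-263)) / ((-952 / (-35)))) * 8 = -1925 / 304028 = -0.01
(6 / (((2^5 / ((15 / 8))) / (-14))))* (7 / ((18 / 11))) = -2695 / 128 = -21.05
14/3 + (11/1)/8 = 145/24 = 6.04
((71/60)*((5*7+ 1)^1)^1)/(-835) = -213/4175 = -0.05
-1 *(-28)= 28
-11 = -11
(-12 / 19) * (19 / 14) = -6 / 7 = -0.86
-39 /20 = -1.95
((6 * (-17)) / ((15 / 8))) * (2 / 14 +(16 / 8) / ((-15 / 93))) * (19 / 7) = 2217072 / 1225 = 1809.85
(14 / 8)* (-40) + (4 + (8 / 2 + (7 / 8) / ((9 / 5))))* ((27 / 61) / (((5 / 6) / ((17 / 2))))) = -77317 / 2440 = -31.69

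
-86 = -86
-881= -881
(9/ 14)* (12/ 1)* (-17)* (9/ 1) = -8262/ 7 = -1180.29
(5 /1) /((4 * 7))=5 /28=0.18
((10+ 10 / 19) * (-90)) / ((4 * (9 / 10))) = -5000 / 19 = -263.16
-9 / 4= -2.25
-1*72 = -72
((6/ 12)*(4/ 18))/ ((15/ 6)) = 2/ 45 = 0.04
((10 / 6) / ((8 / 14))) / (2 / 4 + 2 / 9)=105 / 26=4.04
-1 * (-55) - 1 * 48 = 7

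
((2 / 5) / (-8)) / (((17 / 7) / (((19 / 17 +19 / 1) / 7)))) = -171 / 2890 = -0.06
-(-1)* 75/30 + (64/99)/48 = 1493/594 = 2.51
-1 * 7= -7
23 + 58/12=167/6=27.83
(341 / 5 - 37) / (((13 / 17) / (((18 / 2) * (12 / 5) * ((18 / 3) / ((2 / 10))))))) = 132192 / 5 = 26438.40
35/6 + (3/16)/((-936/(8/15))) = 54599/9360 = 5.83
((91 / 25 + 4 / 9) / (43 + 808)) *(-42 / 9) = -12866 / 574425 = -0.02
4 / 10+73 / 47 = 1.95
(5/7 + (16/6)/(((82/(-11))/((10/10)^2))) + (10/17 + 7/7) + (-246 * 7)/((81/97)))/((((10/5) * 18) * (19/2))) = -135698384/22526343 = -6.02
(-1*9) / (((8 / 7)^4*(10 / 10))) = -5.28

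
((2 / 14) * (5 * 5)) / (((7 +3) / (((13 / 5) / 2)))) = 13 / 28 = 0.46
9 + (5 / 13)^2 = 1546 / 169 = 9.15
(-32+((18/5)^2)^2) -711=-359399/625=-575.04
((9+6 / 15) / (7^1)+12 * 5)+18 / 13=28541 / 455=62.73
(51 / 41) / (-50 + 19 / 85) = -4335 / 173471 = -0.02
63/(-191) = -63/191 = -0.33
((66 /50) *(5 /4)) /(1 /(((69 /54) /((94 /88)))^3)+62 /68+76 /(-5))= -18169978794 /150910203137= -0.12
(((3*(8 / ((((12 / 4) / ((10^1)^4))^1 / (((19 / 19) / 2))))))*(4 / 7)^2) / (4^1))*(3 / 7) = 1399.42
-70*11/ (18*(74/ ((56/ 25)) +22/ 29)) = -312620/ 246969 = -1.27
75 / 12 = 25 / 4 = 6.25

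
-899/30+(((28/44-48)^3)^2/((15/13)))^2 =135197723806974949126961788789789973/1412292769524450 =95729247309323117674.04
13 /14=0.93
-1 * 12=-12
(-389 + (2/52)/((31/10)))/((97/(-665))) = 104246730/39091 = 2666.77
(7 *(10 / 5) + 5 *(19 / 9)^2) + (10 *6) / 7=25433 / 567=44.86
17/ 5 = 3.40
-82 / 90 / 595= -41 / 26775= -0.00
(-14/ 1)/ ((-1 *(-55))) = -14/ 55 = -0.25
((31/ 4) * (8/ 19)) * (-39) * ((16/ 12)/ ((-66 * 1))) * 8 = 12896/ 627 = 20.57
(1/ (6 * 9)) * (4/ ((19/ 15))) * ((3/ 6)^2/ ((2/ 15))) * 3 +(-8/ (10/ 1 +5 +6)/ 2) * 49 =-2053/ 228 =-9.00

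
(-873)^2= 762129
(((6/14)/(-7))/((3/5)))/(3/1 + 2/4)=-10/343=-0.03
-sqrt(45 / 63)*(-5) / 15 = sqrt(35) / 21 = 0.28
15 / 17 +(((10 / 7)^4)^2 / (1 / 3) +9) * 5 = 306.08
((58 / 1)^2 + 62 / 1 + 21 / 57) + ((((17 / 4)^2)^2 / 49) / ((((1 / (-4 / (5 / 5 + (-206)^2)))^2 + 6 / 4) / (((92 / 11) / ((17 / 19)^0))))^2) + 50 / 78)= 48830780991354148193150990998 / 14248802564132285410322061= 3427.01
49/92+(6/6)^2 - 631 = -57911/92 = -629.47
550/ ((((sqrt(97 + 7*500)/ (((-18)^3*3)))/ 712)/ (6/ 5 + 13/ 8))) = -586524240*sqrt(3597)/ 109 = -322722827.87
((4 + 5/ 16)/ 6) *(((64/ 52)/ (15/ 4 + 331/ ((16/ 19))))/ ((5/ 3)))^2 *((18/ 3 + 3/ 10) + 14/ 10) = 2331648/ 121649220875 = 0.00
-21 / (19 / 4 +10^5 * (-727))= 28 / 96933327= 0.00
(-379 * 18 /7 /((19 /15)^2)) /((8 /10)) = -3837375 /5054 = -759.27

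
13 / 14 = 0.93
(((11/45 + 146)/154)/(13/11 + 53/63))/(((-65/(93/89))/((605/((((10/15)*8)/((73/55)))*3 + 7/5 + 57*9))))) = -1802029163/207799291856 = -0.01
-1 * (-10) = 10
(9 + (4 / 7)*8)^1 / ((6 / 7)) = 95 / 6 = 15.83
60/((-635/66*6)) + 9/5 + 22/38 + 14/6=132941/36195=3.67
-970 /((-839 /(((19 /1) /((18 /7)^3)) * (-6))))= -3160745 /407754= -7.75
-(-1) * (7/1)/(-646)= -7/646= -0.01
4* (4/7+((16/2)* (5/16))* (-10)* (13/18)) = -4406/63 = -69.94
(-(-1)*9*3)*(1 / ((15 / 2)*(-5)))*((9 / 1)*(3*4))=-77.76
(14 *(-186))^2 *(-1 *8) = -54246528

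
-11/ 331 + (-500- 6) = -167497/ 331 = -506.03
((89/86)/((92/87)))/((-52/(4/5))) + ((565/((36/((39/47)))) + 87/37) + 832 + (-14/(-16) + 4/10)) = 1138442447659/1341499380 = 848.63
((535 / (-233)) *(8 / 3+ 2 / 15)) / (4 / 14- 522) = 0.01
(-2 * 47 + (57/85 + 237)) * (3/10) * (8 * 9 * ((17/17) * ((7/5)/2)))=4616136/2125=2172.30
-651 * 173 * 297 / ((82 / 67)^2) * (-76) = 2852901303021 / 1681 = 1697145331.96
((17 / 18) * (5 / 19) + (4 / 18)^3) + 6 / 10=119051 / 138510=0.86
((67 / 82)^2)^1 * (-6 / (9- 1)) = -0.50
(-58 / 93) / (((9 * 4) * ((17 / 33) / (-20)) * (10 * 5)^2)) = 319 / 1185750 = 0.00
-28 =-28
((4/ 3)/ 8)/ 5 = 0.03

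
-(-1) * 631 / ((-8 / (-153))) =96543 / 8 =12067.88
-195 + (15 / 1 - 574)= -754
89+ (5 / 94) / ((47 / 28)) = 89.03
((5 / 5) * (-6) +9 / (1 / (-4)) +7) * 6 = -210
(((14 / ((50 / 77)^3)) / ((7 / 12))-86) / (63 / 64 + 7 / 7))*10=3308672 / 396875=8.34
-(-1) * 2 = 2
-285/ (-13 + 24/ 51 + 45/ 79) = 23.83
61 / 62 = 0.98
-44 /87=-0.51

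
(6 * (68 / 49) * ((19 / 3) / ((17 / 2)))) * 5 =1520 / 49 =31.02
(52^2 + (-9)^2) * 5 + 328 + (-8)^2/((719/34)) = 10250083/719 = 14256.03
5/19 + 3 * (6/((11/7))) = 2449/209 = 11.72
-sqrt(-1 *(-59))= -sqrt(59)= -7.68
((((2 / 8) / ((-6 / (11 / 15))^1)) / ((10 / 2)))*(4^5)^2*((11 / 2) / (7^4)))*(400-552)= 1205338112 / 540225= 2231.18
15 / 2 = 7.50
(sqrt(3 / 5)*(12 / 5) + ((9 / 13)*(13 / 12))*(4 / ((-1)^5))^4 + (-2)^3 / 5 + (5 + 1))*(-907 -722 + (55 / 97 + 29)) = -30470478 / 97 -372348*sqrt(15) / 485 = -317102.04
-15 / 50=-0.30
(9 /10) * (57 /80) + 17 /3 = 15139 /2400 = 6.31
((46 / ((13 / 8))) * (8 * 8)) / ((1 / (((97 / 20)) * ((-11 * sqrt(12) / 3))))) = -12564992 * sqrt(3) / 195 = -111606.18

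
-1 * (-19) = 19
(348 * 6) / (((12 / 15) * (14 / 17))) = 22185 / 7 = 3169.29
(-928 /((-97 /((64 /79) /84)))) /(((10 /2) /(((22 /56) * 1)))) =0.01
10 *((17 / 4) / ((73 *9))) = 85 / 1314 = 0.06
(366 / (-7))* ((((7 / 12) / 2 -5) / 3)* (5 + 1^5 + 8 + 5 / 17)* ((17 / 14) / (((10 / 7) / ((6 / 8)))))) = 1674999 / 2240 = 747.77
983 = 983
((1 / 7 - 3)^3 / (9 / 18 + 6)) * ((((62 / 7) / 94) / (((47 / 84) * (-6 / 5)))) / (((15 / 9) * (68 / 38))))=0.17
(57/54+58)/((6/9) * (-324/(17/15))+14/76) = -0.31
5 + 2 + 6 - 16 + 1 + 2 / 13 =-24 / 13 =-1.85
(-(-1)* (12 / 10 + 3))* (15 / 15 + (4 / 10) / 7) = 111 / 25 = 4.44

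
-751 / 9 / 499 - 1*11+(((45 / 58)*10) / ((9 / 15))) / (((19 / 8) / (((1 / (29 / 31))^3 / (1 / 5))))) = 1332911137472 / 60351580449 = 22.09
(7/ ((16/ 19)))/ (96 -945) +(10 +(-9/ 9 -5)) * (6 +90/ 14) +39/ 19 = 93508151/ 1806672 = 51.76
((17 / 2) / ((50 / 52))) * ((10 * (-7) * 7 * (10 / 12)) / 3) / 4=-300.81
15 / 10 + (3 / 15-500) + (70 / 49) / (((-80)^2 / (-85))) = -2232469 / 4480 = -498.32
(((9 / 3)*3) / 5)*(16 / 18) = 8 / 5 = 1.60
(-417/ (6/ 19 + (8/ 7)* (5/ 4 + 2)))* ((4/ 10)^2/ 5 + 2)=-7043547/ 33500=-210.26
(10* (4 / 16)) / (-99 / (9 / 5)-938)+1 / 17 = 1901 / 33762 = 0.06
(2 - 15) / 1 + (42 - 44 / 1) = -15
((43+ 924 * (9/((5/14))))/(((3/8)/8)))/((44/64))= 119438336/165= 723868.70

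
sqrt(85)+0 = sqrt(85) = 9.22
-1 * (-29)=29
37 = 37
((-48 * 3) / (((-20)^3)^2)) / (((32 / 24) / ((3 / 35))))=-81 / 560000000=-0.00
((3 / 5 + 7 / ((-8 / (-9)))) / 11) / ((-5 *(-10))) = 339 / 22000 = 0.02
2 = 2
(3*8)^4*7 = 2322432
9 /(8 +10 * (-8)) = -1 /8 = -0.12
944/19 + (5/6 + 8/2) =6215/114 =54.52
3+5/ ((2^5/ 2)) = 53/ 16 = 3.31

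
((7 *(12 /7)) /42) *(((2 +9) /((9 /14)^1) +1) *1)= 5.17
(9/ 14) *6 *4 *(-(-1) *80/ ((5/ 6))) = 10368/ 7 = 1481.14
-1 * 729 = -729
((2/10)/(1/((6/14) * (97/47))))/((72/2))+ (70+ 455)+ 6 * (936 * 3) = 342943117/19740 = 17373.00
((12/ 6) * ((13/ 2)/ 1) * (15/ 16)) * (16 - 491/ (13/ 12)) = -21315/ 4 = -5328.75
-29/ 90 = -0.32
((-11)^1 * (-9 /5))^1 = 99 /5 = 19.80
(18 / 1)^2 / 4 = 81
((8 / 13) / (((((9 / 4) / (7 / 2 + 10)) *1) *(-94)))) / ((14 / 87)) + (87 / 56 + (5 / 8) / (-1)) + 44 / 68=1.33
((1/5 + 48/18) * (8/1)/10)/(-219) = -172/16425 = -0.01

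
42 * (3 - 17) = -588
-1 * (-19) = 19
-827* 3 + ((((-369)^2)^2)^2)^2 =118146771506480771373169802022676035339600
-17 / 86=-0.20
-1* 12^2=-144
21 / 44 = 0.48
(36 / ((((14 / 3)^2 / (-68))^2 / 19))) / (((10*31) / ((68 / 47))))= 544399704 / 17491285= 31.12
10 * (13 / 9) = 130 / 9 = 14.44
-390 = -390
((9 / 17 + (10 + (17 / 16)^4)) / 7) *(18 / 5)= 118357209 / 19496960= 6.07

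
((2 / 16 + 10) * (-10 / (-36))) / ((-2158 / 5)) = -225 / 34528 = -0.01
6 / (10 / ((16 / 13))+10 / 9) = 432 / 665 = 0.65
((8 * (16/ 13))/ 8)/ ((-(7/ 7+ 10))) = -16/ 143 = -0.11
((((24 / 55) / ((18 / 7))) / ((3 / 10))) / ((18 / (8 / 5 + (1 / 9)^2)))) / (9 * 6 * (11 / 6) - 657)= -9142 / 100678545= -0.00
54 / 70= 27 / 35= 0.77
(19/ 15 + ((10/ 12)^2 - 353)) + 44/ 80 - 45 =-17797/ 45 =-395.49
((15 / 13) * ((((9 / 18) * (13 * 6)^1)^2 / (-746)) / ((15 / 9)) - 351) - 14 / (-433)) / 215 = -26253559 / 13889774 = -1.89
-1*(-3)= 3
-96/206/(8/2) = -12/103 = -0.12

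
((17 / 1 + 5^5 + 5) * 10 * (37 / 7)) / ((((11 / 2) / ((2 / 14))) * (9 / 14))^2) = 6210080 / 22869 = 271.55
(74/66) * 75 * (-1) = -925/11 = -84.09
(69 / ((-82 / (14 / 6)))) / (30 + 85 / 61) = -9821 / 157030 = -0.06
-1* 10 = -10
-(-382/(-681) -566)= 385064/681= 565.44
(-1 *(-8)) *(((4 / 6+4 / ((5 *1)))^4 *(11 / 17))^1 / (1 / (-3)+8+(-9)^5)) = -5153632 / 12703111875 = -0.00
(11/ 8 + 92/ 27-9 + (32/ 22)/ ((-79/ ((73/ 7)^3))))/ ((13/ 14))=-1615981789/ 59783724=-27.03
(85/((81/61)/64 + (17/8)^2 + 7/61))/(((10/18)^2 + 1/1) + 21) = 13439520/16405753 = 0.82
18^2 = 324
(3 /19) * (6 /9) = 2 /19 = 0.11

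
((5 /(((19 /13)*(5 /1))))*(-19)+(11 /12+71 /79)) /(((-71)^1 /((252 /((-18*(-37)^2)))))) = -74221 /46072326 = -0.00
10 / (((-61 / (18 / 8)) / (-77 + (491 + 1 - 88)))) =-14715 / 122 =-120.61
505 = 505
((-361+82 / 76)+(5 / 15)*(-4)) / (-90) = 41183 / 10260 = 4.01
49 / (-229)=-49 / 229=-0.21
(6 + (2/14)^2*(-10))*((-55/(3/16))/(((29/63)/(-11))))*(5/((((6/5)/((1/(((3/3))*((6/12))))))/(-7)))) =-68728000/29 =-2369931.03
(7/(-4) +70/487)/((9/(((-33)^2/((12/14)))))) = -226.75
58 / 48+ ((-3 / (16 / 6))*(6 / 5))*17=-2609 / 120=-21.74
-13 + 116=103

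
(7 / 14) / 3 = 0.17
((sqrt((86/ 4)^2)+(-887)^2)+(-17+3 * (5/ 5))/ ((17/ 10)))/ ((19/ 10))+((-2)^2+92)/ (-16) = 133751047/ 323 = 414089.93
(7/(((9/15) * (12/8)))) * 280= 2177.78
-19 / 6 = -3.17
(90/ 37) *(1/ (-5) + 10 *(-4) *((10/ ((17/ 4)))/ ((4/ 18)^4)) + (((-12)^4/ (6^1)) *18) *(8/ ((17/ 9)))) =344058534/ 629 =546992.90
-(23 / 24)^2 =-529 / 576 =-0.92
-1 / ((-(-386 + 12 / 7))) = -7 / 2690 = -0.00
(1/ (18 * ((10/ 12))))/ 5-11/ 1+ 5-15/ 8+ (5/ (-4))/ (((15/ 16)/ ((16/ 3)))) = -14.97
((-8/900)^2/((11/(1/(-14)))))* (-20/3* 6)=16/779625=0.00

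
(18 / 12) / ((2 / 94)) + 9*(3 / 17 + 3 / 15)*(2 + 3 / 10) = 66549 / 850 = 78.29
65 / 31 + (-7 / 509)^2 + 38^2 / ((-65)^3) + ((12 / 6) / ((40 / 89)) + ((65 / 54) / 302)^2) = 3837344239241968863299 / 586595509427135286000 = 6.54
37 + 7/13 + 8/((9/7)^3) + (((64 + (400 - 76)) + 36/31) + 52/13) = 127639820/293787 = 434.46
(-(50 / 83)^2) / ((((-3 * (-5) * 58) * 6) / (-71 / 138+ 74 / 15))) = -76225 / 248128002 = -0.00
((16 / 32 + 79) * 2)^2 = 25281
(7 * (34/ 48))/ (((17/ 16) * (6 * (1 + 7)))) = 0.10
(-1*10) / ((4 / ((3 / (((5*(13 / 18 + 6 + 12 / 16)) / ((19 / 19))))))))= -54 / 269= -0.20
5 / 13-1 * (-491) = 6388 / 13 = 491.38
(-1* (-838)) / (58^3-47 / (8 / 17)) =6704 / 1560097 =0.00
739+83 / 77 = 56986 / 77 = 740.08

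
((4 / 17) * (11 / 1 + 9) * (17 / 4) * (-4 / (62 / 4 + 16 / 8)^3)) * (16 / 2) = -1024 / 8575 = -0.12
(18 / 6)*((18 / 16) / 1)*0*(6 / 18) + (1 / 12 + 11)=133 / 12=11.08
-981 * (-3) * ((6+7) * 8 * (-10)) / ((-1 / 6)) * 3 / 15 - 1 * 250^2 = 3610364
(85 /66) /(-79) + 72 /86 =184049 /224202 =0.82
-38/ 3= -12.67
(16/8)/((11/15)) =30/11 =2.73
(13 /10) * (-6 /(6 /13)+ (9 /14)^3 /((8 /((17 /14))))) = -51777323 /3073280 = -16.85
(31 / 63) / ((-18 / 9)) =-0.25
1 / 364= 0.00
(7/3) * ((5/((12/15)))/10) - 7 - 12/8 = -169/24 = -7.04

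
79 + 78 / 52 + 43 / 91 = 14737 / 182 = 80.97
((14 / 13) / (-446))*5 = -35 / 2899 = -0.01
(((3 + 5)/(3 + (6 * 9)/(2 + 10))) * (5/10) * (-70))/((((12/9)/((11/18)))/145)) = -22330/9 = -2481.11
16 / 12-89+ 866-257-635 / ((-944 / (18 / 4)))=2969977 / 5664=524.36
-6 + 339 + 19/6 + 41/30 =5063/15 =337.53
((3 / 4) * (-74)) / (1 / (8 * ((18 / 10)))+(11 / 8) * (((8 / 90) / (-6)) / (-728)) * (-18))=-3636360 / 4517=-805.04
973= 973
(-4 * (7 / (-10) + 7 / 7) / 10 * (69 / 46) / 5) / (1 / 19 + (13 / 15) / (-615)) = -63099 / 89780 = -0.70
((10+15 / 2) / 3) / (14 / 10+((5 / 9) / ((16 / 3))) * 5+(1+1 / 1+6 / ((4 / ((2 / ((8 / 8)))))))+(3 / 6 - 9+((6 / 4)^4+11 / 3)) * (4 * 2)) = 1400 / 2101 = 0.67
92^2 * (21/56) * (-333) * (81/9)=-9512478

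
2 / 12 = 1 / 6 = 0.17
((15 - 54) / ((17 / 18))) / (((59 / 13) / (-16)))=146016 / 1003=145.58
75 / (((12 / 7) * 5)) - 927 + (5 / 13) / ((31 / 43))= -1479359 / 1612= -917.72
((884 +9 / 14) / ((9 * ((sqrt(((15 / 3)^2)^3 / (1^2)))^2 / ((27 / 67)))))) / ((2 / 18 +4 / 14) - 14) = -66879 / 358868750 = -0.00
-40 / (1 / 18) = -720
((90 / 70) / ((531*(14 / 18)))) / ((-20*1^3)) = -9 / 57820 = -0.00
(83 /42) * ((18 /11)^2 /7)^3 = 470502432 /4253517961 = 0.11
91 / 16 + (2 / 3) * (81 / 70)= 3617 / 560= 6.46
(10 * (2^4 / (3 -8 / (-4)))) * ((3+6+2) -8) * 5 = 480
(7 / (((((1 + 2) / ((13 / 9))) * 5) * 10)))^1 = 91 / 1350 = 0.07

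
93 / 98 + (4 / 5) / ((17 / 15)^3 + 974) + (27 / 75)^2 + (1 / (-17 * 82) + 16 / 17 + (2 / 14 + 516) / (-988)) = 2121790689502483 / 1416938724792500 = 1.50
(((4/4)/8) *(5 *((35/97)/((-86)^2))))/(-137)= -175/786283552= -0.00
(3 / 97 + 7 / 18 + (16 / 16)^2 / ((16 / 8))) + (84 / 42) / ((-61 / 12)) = 28031 / 53253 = 0.53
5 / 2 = 2.50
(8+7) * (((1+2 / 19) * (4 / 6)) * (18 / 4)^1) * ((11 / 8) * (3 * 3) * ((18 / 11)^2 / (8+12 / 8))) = 688905 / 3971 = 173.48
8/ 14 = 4/ 7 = 0.57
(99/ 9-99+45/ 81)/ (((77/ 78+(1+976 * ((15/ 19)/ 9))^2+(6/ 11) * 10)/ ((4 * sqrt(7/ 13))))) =-0.03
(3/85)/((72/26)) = 0.01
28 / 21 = 4 / 3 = 1.33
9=9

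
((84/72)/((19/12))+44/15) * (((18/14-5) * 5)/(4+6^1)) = -13598/1995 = -6.82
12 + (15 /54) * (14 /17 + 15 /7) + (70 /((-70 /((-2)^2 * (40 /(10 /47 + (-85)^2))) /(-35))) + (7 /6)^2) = 1450919311 /96985476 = 14.96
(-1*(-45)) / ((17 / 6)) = 270 / 17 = 15.88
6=6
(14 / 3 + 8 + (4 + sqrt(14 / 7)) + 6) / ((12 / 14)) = 7 * sqrt(2) / 6 + 238 / 9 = 28.09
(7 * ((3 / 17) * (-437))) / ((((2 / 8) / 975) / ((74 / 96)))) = -110353425 / 68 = -1622844.49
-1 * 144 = -144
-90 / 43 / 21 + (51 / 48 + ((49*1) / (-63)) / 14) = 39325 / 43344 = 0.91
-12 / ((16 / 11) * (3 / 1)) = -2.75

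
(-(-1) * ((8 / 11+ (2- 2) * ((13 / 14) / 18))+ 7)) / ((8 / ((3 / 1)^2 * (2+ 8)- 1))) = 7565 / 88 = 85.97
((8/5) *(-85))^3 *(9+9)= -45278208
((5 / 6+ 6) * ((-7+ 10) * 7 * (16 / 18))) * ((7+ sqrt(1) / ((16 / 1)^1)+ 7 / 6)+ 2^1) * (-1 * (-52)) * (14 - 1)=882036.04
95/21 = 4.52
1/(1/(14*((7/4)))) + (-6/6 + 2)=51/2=25.50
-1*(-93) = 93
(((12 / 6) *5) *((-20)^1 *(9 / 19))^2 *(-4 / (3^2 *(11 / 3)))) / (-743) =432000 / 2950453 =0.15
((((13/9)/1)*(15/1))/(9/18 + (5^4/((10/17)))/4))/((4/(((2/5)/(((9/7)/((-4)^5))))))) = -372736/57483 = -6.48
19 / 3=6.33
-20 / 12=-5 / 3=-1.67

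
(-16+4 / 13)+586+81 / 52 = 29737 / 52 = 571.87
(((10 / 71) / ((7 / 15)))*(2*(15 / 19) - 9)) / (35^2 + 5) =-705 / 387163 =-0.00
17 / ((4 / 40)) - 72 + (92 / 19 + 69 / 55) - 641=-561064 / 1045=-536.90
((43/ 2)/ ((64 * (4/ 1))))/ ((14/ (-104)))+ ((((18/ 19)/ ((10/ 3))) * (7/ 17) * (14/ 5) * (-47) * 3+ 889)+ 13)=6187351419/ 7235200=855.17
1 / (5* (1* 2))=1 / 10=0.10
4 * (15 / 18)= 10 / 3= 3.33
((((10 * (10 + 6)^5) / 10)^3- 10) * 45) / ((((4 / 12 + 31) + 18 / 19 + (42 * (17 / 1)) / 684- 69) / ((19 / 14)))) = -1973642541958435030.67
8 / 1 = 8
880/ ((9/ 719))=632720/ 9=70302.22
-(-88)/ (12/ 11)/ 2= 121/ 3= 40.33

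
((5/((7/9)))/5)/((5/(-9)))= -81/35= -2.31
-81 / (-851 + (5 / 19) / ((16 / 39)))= 24624 / 258509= 0.10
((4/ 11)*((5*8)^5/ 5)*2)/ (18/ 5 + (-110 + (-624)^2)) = 204800000/ 5352457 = 38.26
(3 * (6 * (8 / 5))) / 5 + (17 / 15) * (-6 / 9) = 1126 / 225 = 5.00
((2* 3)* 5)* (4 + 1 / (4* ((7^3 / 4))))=41190 / 343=120.09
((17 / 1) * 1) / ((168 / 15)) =85 / 56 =1.52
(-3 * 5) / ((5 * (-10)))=3 / 10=0.30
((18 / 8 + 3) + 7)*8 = 98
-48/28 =-12/7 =-1.71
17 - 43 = -26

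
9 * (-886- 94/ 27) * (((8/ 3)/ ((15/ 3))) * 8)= -1537024/ 45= -34156.09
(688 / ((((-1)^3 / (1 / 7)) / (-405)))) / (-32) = -17415 / 14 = -1243.93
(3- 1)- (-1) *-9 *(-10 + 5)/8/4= 109/32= 3.41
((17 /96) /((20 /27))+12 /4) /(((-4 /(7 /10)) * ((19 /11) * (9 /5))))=-53207 /291840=-0.18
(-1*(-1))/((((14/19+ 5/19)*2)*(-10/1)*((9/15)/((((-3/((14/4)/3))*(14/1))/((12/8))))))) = 2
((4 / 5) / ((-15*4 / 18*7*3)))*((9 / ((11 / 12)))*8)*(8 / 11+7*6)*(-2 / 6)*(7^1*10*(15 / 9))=180480 / 121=1491.57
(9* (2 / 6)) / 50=0.06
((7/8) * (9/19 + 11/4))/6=1715/3648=0.47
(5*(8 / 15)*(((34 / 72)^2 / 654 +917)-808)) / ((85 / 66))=203251279 / 900558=225.69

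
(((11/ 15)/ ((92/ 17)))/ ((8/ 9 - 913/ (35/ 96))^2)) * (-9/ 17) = -654885/ 57206911616768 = -0.00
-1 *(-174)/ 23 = 174/ 23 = 7.57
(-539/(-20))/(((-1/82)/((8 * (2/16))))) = -22099/10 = -2209.90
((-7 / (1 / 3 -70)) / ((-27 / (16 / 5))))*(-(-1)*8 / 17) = -896 / 159885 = -0.01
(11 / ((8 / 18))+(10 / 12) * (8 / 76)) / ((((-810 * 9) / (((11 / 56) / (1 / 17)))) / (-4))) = 151283 / 3324240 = 0.05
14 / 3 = 4.67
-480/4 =-120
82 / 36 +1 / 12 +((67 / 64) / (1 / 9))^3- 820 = 44253883 / 2359296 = 18.76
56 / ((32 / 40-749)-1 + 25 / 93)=-26040 / 348253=-0.07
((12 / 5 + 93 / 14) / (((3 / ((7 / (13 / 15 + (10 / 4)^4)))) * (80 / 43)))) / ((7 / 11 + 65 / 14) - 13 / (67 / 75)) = -6686801 / 218307585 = -0.03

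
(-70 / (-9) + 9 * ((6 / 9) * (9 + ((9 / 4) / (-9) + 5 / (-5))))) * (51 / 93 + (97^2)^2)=148960352792 / 31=4805172670.71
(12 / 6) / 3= 0.67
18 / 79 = 0.23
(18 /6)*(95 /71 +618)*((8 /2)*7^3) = 180992868 /71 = 2549195.32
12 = 12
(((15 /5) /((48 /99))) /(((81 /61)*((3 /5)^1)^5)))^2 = 4396884765625 /1224440064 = 3590.94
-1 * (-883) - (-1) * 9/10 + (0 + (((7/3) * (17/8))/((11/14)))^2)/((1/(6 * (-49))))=-157168577/14520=-10824.28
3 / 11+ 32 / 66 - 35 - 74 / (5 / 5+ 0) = -3572 / 33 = -108.24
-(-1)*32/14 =2.29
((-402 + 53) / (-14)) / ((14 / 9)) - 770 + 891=26857 / 196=137.03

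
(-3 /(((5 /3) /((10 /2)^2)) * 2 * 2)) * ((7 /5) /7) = -9 /4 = -2.25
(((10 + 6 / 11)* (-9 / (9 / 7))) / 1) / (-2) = 406 / 11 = 36.91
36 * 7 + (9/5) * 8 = 1332/5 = 266.40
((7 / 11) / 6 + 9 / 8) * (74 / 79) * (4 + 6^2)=120250 / 2607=46.13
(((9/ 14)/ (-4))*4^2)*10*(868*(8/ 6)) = -29760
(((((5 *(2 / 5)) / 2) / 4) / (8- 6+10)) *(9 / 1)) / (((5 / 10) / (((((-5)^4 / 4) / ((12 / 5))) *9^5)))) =184528125 / 128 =1441625.98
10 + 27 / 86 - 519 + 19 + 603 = 9745 / 86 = 113.31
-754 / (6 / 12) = -1508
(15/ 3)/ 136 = 5/ 136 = 0.04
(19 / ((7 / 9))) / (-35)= -171 / 245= -0.70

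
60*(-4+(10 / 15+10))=400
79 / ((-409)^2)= 79 / 167281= 0.00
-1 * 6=-6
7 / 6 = 1.17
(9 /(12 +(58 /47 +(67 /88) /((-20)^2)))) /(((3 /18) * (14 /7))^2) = 14889600 /2433061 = 6.12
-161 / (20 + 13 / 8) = -1288 / 173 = -7.45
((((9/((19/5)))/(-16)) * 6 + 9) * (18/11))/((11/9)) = 99873/9196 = 10.86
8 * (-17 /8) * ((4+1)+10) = -255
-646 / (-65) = 646 / 65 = 9.94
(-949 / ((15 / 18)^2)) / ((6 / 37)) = -210678 / 25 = -8427.12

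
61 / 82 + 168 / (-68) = -1.73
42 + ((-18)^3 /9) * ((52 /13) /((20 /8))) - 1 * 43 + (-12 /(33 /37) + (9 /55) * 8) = -57747 /55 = -1049.95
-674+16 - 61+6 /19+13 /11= -149958 /209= -717.50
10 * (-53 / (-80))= 53 / 8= 6.62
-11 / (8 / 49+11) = -539 / 547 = -0.99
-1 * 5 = -5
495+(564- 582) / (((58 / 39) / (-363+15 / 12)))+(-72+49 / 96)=13368581 / 2784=4801.93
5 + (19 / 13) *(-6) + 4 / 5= -2.97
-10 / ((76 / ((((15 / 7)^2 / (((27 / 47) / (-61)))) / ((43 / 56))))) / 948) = 452986000 / 5719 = 79207.20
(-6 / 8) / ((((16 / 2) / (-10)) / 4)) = 3.75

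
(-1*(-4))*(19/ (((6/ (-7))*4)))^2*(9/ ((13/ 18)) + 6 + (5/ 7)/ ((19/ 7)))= 4305875/ 1872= 2300.15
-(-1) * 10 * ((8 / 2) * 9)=360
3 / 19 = 0.16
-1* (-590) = 590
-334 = -334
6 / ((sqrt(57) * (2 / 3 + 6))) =3 * sqrt(57) / 190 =0.12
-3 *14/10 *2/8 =-21/20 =-1.05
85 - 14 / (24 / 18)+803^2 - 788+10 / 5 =1288195 / 2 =644097.50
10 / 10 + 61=62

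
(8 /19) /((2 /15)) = 60 /19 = 3.16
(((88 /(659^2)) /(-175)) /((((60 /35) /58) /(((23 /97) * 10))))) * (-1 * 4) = 234784 /631878855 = 0.00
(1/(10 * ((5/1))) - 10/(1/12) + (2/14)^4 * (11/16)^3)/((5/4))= -29498537477/307328000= -95.98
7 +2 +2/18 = 82/9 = 9.11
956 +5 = 961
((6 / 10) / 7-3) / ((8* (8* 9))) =-17 / 3360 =-0.01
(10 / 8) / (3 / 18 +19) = 3 / 46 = 0.07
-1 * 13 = -13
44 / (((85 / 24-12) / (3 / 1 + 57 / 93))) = -16896 / 899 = -18.79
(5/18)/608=5/10944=0.00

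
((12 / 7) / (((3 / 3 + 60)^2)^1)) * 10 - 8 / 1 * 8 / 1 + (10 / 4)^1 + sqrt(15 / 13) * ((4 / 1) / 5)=-60.64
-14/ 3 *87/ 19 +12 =-178/ 19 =-9.37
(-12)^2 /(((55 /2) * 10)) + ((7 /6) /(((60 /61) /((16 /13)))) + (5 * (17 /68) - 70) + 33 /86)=-66.38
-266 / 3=-88.67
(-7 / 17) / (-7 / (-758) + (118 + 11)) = -5306 / 1662413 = -0.00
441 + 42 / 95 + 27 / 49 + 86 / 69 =142366312 / 321195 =443.24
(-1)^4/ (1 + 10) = 1/ 11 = 0.09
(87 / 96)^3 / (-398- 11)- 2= -26828613 / 13402112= -2.00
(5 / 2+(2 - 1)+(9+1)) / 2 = 27 / 4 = 6.75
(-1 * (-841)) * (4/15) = 3364/15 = 224.27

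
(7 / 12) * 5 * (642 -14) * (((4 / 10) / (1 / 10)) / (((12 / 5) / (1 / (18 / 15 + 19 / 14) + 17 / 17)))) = 4246.60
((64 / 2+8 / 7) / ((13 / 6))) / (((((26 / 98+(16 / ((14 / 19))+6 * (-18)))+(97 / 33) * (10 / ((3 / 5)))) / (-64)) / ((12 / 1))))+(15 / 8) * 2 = 2998452057 / 9341020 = 321.00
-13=-13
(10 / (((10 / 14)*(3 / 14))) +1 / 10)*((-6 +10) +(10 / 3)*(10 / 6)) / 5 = 84409 / 675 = 125.05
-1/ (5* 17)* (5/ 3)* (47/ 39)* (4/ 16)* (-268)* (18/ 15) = 6298/ 3315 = 1.90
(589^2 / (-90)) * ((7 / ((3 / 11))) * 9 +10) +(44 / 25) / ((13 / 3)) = -5434515089 / 5850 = -928976.94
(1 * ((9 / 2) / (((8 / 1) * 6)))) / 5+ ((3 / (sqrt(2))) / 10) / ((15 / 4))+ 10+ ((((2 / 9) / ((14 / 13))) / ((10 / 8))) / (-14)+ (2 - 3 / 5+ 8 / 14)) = sqrt(2) / 25+ 169039 / 14112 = 12.03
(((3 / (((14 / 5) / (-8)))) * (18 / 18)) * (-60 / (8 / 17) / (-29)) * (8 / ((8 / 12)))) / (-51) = 1800 / 203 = 8.87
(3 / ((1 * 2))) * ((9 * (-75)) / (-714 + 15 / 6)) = 2025 / 1423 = 1.42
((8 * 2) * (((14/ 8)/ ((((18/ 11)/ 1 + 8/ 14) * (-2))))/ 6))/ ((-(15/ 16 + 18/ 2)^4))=17661952/ 162977885055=0.00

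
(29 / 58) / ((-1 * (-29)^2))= -1 / 1682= -0.00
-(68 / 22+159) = -1783 / 11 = -162.09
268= 268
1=1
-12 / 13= -0.92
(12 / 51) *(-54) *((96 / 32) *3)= -1944 / 17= -114.35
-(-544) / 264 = 68 / 33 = 2.06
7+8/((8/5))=12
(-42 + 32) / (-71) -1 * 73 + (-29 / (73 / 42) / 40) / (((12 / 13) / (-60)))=-948409 / 20732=-45.75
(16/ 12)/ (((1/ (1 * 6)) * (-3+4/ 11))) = -88/ 29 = -3.03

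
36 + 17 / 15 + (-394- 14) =-5563 / 15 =-370.87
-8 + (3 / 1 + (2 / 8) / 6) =-119 / 24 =-4.96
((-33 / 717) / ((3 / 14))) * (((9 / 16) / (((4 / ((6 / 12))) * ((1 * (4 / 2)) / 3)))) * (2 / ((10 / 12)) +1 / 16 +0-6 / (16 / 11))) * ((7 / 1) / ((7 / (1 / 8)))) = 92169 / 19578880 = 0.00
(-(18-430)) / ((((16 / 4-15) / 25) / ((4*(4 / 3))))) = -164800 / 33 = -4993.94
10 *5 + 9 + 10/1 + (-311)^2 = 96790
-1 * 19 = -19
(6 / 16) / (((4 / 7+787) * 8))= 21 / 352832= 0.00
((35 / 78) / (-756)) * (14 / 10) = -7 / 8424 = -0.00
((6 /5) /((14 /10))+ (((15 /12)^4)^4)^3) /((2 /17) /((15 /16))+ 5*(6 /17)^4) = 31156846461927668851131252759590944690665 /141098385359603529992393543680786432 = 220816.46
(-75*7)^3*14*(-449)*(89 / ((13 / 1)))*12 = 971456905125000 / 13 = 74727454240384.62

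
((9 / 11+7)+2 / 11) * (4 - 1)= 24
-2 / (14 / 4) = -4 / 7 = -0.57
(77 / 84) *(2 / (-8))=-11 / 48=-0.23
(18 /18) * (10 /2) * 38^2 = 7220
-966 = -966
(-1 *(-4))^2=16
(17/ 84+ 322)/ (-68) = -27065/ 5712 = -4.74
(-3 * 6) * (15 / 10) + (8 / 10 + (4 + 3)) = -96 / 5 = -19.20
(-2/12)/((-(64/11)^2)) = 121/24576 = 0.00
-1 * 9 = -9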